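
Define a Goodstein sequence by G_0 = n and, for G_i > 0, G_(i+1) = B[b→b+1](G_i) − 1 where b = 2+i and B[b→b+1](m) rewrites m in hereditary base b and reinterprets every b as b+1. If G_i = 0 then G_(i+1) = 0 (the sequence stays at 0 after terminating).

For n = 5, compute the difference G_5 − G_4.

step 0: 5 = 2^2 + 1; sub 3 for 2: 3^3 + 1; = 28; G_1 = 28−1 = 27
step 1: 27 = 3^3; sub 4 for 3: 4^4; = 256; G_2 = 256−1 = 255
step 2: 255 = 3·4^3 + 3·4^2 + 3·4 + 3; sub 5 for 4: 3·5^3 + 3·5^2 + 3·5 + 3; = 468; G_3 = 468−1 = 467
step 3: 467 = 3·5^3 + 3·5^2 + 3·5 + 2; sub 6 for 5: 3·6^3 + 3·6^2 + 3·6 + 2; = 776; G_4 = 776−1 = 775
step 4: 775 = 3·6^3 + 3·6^2 + 3·6 + 1; sub 7 for 6: 3·7^3 + 3·7^2 + 3·7 + 1; = 1198; G_5 = 1198−1 = 1197

422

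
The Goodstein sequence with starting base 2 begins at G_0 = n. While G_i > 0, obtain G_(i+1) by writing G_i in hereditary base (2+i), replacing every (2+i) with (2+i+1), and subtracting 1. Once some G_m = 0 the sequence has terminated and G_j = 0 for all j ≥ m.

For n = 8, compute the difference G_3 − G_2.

base 2: 8 = 2^(2 + 1); at 3: 3^(3 + 1) = 81; next = 80
base 3: 80 = 2·3^3 + 2·3^2 + 2·3 + 2; at 4: 2·4^4 + 2·4^2 + 2·4 + 2 = 554; next = 553
base 4: 553 = 2·4^4 + 2·4^2 + 2·4 + 1; at 5: 2·5^5 + 2·5^2 + 2·5 + 1 = 6311; next = 6310

5757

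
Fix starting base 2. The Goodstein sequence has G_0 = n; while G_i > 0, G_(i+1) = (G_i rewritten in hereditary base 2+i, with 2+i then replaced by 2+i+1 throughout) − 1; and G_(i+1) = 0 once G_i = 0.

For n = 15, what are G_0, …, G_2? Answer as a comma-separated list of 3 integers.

15, 111, 1283

step 0: 15 = 2^(2 + 1) + 2^2 + 2 + 1; sub 3 for 2: 3^(3 + 1) + 3^3 + 3 + 1; = 112; G_1 = 112−1 = 111
step 1: 111 = 3^(3 + 1) + 3^3 + 3; sub 4 for 3: 4^(4 + 1) + 4^4 + 4; = 1284; G_2 = 1284−1 = 1283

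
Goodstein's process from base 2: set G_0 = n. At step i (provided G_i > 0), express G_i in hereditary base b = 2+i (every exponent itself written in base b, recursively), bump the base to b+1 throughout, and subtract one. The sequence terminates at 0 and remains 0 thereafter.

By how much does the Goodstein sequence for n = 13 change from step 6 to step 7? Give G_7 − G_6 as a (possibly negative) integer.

G_0 = 13. HB_2(13) = 2^(2 + 1) + 2^2 + 1. Bump = 109. G_1 = 108.
G_1 = 108. HB_3(108) = 3^(3 + 1) + 3^3. Bump = 1280. G_2 = 1279.
G_2 = 1279. HB_4(1279) = 4^(4 + 1) + 3·4^3 + 3·4^2 + 3·4 + 3. Bump = 16093. G_3 = 16092.
G_3 = 16092. HB_5(16092) = 5^(5 + 1) + 3·5^3 + 3·5^2 + 3·5 + 2. Bump = 280712. G_4 = 280711.
G_4 = 280711. HB_6(280711) = 6^(6 + 1) + 3·6^3 + 3·6^2 + 3·6 + 1. Bump = 5765999. G_5 = 5765998.
G_5 = 5765998. HB_7(5765998) = 7^(7 + 1) + 3·7^3 + 3·7^2 + 3·7. Bump = 134219480. G_6 = 134219479.
G_6 = 134219479. HB_8(134219479) = 8^(8 + 1) + 3·8^3 + 3·8^2 + 2·8 + 7. Bump = 3486786856. G_7 = 3486786855.

3352567376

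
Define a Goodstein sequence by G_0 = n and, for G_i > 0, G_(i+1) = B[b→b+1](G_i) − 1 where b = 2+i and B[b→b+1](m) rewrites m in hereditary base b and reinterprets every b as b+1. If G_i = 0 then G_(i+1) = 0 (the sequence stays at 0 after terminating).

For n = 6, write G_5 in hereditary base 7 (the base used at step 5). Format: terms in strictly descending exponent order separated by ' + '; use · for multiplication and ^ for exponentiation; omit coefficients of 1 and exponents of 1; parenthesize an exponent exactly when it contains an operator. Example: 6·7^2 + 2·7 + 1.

6 —HB2→ 2^2 + 2 —bump→ 3^3 + 3 = 30 —(−1)→ 29
29 —HB3→ 3^3 + 2 —bump→ 4^4 + 2 = 258 —(−1)→ 257
257 —HB4→ 4^4 + 1 —bump→ 5^5 + 1 = 3126 —(−1)→ 3125
3125 —HB5→ 5^5 —bump→ 6^6 = 46656 —(−1)→ 46655
46655 —HB6→ 5·6^5 + 5·6^4 + 5·6^3 + 5·6^2 + 5·6 + 5 —bump→ 5·7^5 + 5·7^4 + 5·7^3 + 5·7^2 + 5·7 + 5 = 98040 —(−1)→ 98039
98039 —HB7→ 5·7^5 + 5·7^4 + 5·7^3 + 5·7^2 + 5·7 + 4 —bump→ 5·8^5 + 5·8^4 + 5·8^3 + 5·8^2 + 5·8 + 4 = 187244 —(−1)→ 187243

5·7^5 + 5·7^4 + 5·7^3 + 5·7^2 + 5·7 + 4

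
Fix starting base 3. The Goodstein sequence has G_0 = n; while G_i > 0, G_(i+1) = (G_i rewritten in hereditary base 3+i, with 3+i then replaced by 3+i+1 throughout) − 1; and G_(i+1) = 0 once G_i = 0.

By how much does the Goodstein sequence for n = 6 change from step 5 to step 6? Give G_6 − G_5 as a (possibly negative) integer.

-1

6 —HB3→ 2·3 —bump→ 2·4 = 8 —(−1)→ 7
7 —HB4→ 4 + 3 —bump→ 5 + 3 = 8 —(−1)→ 7
7 —HB5→ 5 + 2 —bump→ 6 + 2 = 8 —(−1)→ 7
7 —HB6→ 6 + 1 —bump→ 7 + 1 = 8 —(−1)→ 7
7 —HB7→ 7 —bump→ 8 = 8 —(−1)→ 7
7 —HB8→ 7 —bump→ 7 = 7 —(−1)→ 6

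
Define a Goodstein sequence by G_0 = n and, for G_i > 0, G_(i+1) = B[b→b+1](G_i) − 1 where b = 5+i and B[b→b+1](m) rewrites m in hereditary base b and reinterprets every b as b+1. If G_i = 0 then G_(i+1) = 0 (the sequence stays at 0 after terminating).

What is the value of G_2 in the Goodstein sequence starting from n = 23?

[0] 23 ≡ 4·5 + 3 (base 5). Lift 6: 27. −1: 26.
[1] 26 ≡ 4·6 + 2 (base 6). Lift 7: 30. −1: 29.
[2] 29 ≡ 4·7 + 1 (base 7). Lift 8: 33. −1: 32.

29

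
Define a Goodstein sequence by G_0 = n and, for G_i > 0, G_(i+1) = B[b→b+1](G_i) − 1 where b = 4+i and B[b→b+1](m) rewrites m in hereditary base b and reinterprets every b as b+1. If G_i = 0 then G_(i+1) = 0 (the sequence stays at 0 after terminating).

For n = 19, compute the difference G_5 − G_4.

6

G_0 = 19. HB_4(19) = 4^2 + 3. Bump = 28. G_1 = 27.
G_1 = 27. HB_5(27) = 5^2 + 2. Bump = 38. G_2 = 37.
G_2 = 37. HB_6(37) = 6^2 + 1. Bump = 50. G_3 = 49.
G_3 = 49. HB_7(49) = 7^2. Bump = 64. G_4 = 63.
G_4 = 63. HB_8(63) = 7·8 + 7. Bump = 70. G_5 = 69.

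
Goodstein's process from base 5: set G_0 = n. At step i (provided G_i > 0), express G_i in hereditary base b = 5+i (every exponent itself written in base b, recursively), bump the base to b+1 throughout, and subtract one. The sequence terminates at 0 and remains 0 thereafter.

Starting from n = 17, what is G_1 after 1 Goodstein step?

17 —HB5→ 3·5 + 2 —bump→ 3·6 + 2 = 20 —(−1)→ 19
19 —HB6→ 3·6 + 1 —bump→ 3·7 + 1 = 22 —(−1)→ 21

19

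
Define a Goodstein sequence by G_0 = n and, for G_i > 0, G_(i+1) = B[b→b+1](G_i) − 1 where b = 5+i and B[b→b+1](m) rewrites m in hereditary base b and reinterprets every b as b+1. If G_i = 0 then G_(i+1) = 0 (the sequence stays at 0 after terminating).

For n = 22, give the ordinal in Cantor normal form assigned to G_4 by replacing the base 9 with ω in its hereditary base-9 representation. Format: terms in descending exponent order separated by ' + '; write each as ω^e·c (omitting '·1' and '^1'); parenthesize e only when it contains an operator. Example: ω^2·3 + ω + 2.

ω·3 + 6

base 5: 22 = 4·5 + 2; at 6: 4·6 + 2 = 26; next = 25
base 6: 25 = 4·6 + 1; at 7: 4·7 + 1 = 29; next = 28
base 7: 28 = 4·7; at 8: 4·8 = 32; next = 31
base 8: 31 = 3·8 + 7; at 9: 3·9 + 7 = 34; next = 33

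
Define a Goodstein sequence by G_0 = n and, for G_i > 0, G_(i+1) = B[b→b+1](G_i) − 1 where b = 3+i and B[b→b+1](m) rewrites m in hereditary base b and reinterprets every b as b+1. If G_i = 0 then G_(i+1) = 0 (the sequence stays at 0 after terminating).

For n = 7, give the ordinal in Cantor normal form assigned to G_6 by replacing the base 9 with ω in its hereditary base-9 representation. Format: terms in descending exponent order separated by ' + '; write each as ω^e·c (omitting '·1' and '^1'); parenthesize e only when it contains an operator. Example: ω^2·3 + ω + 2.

ω

base 3: 7 = 2·3 + 1; at 4: 2·4 + 1 = 9; next = 8
base 4: 8 = 2·4; at 5: 2·5 = 10; next = 9
base 5: 9 = 5 + 4; at 6: 6 + 4 = 10; next = 9
base 6: 9 = 6 + 3; at 7: 7 + 3 = 10; next = 9
base 7: 9 = 7 + 2; at 8: 8 + 2 = 10; next = 9
base 8: 9 = 8 + 1; at 9: 9 + 1 = 10; next = 9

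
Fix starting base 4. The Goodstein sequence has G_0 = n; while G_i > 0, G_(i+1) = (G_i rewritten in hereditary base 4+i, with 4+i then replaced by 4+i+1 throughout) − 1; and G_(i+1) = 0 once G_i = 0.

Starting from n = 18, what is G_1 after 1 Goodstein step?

26

step 0: 18 = 4^2 + 2; sub 5 for 4: 5^2 + 2; = 27; G_1 = 27−1 = 26
step 1: 26 = 5^2 + 1; sub 6 for 5: 6^2 + 1; = 37; G_2 = 37−1 = 36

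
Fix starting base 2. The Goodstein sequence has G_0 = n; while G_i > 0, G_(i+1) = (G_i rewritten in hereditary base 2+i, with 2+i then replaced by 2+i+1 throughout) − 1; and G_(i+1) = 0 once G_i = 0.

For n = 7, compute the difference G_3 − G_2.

(0) 7|_2 = 2^2 + 2 + 1 ↦ 3^3 + 3 + 1|_3 = 31 ⇒ 30
(1) 30|_3 = 3^3 + 3 ↦ 4^4 + 4|_4 = 260 ⇒ 259
(2) 259|_4 = 4^4 + 3 ↦ 5^5 + 3|_5 = 3128 ⇒ 3127

2868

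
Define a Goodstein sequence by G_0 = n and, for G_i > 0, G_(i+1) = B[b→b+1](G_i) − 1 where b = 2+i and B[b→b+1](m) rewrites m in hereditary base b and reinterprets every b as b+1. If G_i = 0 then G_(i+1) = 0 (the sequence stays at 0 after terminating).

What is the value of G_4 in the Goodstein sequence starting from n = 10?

279935

G_0=10  [base 2] 2^(2 + 1) + 2  →[2↦3]→  3^(3 + 1) + 3 = 84  −1 ⇒ G_1=83
G_1=83  [base 3] 3^(3 + 1) + 2  →[3↦4]→  4^(4 + 1) + 2 = 1026  −1 ⇒ G_2=1025
G_2=1025  [base 4] 4^(4 + 1) + 1  →[4↦5]→  5^(5 + 1) + 1 = 15626  −1 ⇒ G_3=15625
G_3=15625  [base 5] 5^(5 + 1)  →[5↦6]→  6^(6 + 1) = 279936  −1 ⇒ G_4=279935
G_4=279935  [base 6] 5·6^6 + 5·6^5 + 5·6^4 + 5·6^3 + 5·6^2 + 5·6 + 5  →[6↦7]→  5·7^7 + 5·7^5 + 5·7^4 + 5·7^3 + 5·7^2 + 5·7 + 5 = 4215755  −1 ⇒ G_5=4215754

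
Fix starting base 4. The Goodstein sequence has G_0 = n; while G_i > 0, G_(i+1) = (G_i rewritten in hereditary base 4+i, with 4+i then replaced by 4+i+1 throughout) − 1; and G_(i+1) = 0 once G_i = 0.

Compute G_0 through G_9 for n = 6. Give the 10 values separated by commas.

6, 6, 6, 6, 5, 4, 3, 2, 1, 0

G_0=6  [base 4] 4 + 2  →[4↦5]→  5 + 2 = 7  −1 ⇒ G_1=6
G_1=6  [base 5] 5 + 1  →[5↦6]→  6 + 1 = 7  −1 ⇒ G_2=6
G_2=6  [base 6] 6  →[6↦7]→  7 = 7  −1 ⇒ G_3=6
G_3=6  [base 7] 6  →[7↦8]→  6 = 6  −1 ⇒ G_4=5
G_4=5  [base 8] 5  →[8↦9]→  5 = 5  −1 ⇒ G_5=4
G_5=4  [base 9] 4  →[9↦10]→  4 = 4  −1 ⇒ G_6=3
G_6=3  [base 10] 3  →[10↦11]→  3 = 3  −1 ⇒ G_7=2
G_7=2  [base 11] 2  →[11↦12]→  2 = 2  −1 ⇒ G_8=1
G_8=1  [base 12] 1  →[12↦13]→  1 = 1  −1 ⇒ G_9=0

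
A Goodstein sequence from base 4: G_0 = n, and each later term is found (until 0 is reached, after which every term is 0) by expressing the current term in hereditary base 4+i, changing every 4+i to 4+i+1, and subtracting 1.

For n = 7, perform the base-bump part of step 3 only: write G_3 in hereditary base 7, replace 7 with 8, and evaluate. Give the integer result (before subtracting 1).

8

(0) 7|_4 = 4 + 3 ↦ 5 + 3|_5 = 8 ⇒ 7
(1) 7|_5 = 5 + 2 ↦ 6 + 2|_6 = 8 ⇒ 7
(2) 7|_6 = 6 + 1 ↦ 7 + 1|_7 = 8 ⇒ 7
(3) 7|_7 = 7 ↦ 8|_8 = 8 ⇒ 7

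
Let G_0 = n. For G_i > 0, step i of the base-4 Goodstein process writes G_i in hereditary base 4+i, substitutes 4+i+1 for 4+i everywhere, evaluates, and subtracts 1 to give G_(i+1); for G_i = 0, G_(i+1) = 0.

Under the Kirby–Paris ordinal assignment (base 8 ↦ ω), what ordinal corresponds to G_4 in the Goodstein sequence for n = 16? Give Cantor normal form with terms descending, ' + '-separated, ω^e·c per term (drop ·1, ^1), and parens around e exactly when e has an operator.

ω·4 + 1

i=0: 16 = 4^2 (b=4); 4→5: 5^2 = 25; 25−1 = 24
i=1: 24 = 4·5 + 4 (b=5); 5→6: 4·6 + 4 = 28; 28−1 = 27
i=2: 27 = 4·6 + 3 (b=6); 6→7: 4·7 + 3 = 31; 31−1 = 30
i=3: 30 = 4·7 + 2 (b=7); 7→8: 4·8 + 2 = 34; 34−1 = 33
i=4: 33 = 4·8 + 1 (b=8); 8→9: 4·9 + 1 = 37; 37−1 = 36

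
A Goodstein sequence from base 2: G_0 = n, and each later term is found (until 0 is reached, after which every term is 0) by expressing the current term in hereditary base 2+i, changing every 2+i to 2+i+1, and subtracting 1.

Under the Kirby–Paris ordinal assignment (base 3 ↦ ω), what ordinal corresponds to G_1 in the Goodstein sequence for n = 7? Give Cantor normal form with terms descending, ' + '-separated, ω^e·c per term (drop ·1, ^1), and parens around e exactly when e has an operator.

ω^ω + ω

base 2: 7 = 2^2 + 2 + 1; at 3: 3^3 + 3 + 1 = 31; next = 30
base 3: 30 = 3^3 + 3; at 4: 4^4 + 4 = 260; next = 259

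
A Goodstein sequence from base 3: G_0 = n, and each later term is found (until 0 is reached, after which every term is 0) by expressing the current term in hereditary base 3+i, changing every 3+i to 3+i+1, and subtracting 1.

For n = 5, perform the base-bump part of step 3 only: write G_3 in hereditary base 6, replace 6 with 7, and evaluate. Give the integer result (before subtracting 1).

5

[0] 5 ≡ 3 + 2 (base 3). Lift 4: 6. −1: 5.
[1] 5 ≡ 4 + 1 (base 4). Lift 5: 6. −1: 5.
[2] 5 ≡ 5 (base 5). Lift 6: 6. −1: 5.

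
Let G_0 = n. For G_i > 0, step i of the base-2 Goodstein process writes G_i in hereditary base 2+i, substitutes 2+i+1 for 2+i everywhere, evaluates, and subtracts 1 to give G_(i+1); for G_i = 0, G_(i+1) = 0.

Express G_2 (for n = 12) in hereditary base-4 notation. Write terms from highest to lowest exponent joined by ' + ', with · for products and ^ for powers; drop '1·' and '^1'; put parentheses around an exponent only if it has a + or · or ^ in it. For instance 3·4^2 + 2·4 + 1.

4^(4 + 1) + 2·4^2 + 2·4 + 1

[0] 12 ≡ 2^(2 + 1) + 2^2 (base 2). Lift 3: 108. −1: 107.
[1] 107 ≡ 3^(3 + 1) + 2·3^2 + 2·3 + 2 (base 3). Lift 4: 1066. −1: 1065.
[2] 1065 ≡ 4^(4 + 1) + 2·4^2 + 2·4 + 1 (base 4). Lift 5: 15686. −1: 15685.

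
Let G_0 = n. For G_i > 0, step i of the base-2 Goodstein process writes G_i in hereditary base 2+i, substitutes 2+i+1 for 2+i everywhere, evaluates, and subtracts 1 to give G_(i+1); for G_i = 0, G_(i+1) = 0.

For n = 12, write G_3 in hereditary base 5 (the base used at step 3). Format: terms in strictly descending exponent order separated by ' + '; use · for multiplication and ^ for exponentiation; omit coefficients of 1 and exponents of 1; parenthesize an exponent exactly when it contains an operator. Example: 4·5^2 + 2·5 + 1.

[0] 12 ≡ 2^(2 + 1) + 2^2 (base 2). Lift 3: 108. −1: 107.
[1] 107 ≡ 3^(3 + 1) + 2·3^2 + 2·3 + 2 (base 3). Lift 4: 1066. −1: 1065.
[2] 1065 ≡ 4^(4 + 1) + 2·4^2 + 2·4 + 1 (base 4). Lift 5: 15686. −1: 15685.
[3] 15685 ≡ 5^(5 + 1) + 2·5^2 + 2·5 (base 5). Lift 6: 280020. −1: 280019.

5^(5 + 1) + 2·5^2 + 2·5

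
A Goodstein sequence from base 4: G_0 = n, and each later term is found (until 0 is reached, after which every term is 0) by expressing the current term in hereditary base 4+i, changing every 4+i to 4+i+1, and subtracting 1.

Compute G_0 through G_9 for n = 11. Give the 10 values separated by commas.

(0) 11|_4 = 2·4 + 3 ↦ 2·5 + 3|_5 = 13 ⇒ 12
(1) 12|_5 = 2·5 + 2 ↦ 2·6 + 2|_6 = 14 ⇒ 13
(2) 13|_6 = 2·6 + 1 ↦ 2·7 + 1|_7 = 15 ⇒ 14
(3) 14|_7 = 2·7 ↦ 2·8|_8 = 16 ⇒ 15
(4) 15|_8 = 8 + 7 ↦ 9 + 7|_9 = 16 ⇒ 15
(5) 15|_9 = 9 + 6 ↦ 10 + 6|_10 = 16 ⇒ 15
(6) 15|_10 = 10 + 5 ↦ 11 + 5|_11 = 16 ⇒ 15
(7) 15|_11 = 11 + 4 ↦ 12 + 4|_12 = 16 ⇒ 15
(8) 15|_12 = 12 + 3 ↦ 13 + 3|_13 = 16 ⇒ 15

11, 12, 13, 14, 15, 15, 15, 15, 15, 15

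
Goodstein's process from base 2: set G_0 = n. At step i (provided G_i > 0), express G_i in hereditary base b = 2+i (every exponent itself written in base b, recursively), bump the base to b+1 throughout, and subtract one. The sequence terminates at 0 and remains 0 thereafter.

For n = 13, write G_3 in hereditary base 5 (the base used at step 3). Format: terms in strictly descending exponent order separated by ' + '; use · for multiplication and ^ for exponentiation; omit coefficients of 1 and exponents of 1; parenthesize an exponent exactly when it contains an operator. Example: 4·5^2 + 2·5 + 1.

G_0 = 13. HB_2(13) = 2^(2 + 1) + 2^2 + 1. Bump = 109. G_1 = 108.
G_1 = 108. HB_3(108) = 3^(3 + 1) + 3^3. Bump = 1280. G_2 = 1279.
G_2 = 1279. HB_4(1279) = 4^(4 + 1) + 3·4^3 + 3·4^2 + 3·4 + 3. Bump = 16093. G_3 = 16092.
G_3 = 16092. HB_5(16092) = 5^(5 + 1) + 3·5^3 + 3·5^2 + 3·5 + 2. Bump = 280712. G_4 = 280711.

5^(5 + 1) + 3·5^3 + 3·5^2 + 3·5 + 2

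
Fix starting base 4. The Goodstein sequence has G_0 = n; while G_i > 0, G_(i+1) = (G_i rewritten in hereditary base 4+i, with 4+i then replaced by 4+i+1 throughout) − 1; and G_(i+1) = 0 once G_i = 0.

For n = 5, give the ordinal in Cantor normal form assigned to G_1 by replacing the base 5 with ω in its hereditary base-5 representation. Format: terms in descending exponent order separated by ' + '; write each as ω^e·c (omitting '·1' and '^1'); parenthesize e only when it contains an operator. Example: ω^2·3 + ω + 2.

ω

step 0: 5 = 4 + 1; sub 5 for 4: 5 + 1; = 6; G_1 = 6−1 = 5
step 1: 5 = 5; sub 6 for 5: 6; = 6; G_2 = 6−1 = 5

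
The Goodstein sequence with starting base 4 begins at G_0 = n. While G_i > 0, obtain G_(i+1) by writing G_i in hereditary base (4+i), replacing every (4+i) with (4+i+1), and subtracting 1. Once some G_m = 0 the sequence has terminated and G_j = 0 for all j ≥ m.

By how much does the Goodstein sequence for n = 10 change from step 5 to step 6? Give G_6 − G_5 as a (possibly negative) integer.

0

G_0 = 10. HB_4(10) = 2·4 + 2. Bump = 12. G_1 = 11.
G_1 = 11. HB_5(11) = 2·5 + 1. Bump = 13. G_2 = 12.
G_2 = 12. HB_6(12) = 2·6. Bump = 14. G_3 = 13.
G_3 = 13. HB_7(13) = 7 + 6. Bump = 14. G_4 = 13.
G_4 = 13. HB_8(13) = 8 + 5. Bump = 14. G_5 = 13.
G_5 = 13. HB_9(13) = 9 + 4. Bump = 14. G_6 = 13.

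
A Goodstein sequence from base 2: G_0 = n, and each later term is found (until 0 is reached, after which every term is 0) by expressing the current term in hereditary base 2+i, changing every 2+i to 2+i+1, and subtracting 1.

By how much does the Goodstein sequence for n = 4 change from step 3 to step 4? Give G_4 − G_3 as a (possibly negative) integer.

step 0: 4 = 2^2; sub 3 for 2: 3^3; = 27; G_1 = 27−1 = 26
step 1: 26 = 2·3^2 + 2·3 + 2; sub 4 for 3: 2·4^2 + 2·4 + 2; = 42; G_2 = 42−1 = 41
step 2: 41 = 2·4^2 + 2·4 + 1; sub 5 for 4: 2·5^2 + 2·5 + 1; = 61; G_3 = 61−1 = 60
step 3: 60 = 2·5^2 + 2·5; sub 6 for 5: 2·6^2 + 2·6; = 84; G_4 = 84−1 = 83

23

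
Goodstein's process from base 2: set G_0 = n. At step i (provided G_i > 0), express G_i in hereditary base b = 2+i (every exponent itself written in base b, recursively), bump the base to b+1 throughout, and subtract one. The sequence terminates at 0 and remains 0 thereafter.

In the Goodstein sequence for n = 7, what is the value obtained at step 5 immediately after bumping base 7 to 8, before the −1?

16777216

(0) 7|_2 = 2^2 + 2 + 1 ↦ 3^3 + 3 + 1|_3 = 31 ⇒ 30
(1) 30|_3 = 3^3 + 3 ↦ 4^4 + 4|_4 = 260 ⇒ 259
(2) 259|_4 = 4^4 + 3 ↦ 5^5 + 3|_5 = 3128 ⇒ 3127
(3) 3127|_5 = 5^5 + 2 ↦ 6^6 + 2|_6 = 46658 ⇒ 46657
(4) 46657|_6 = 6^6 + 1 ↦ 7^7 + 1|_7 = 823544 ⇒ 823543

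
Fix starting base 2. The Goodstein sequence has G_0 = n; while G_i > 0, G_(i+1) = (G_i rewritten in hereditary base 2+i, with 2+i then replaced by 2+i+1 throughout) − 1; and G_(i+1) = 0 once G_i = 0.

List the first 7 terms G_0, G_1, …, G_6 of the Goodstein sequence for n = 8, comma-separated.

8 —HB2→ 2^(2 + 1) —bump→ 3^(3 + 1) = 81 —(−1)→ 80
80 —HB3→ 2·3^3 + 2·3^2 + 2·3 + 2 —bump→ 2·4^4 + 2·4^2 + 2·4 + 2 = 554 —(−1)→ 553
553 —HB4→ 2·4^4 + 2·4^2 + 2·4 + 1 —bump→ 2·5^5 + 2·5^2 + 2·5 + 1 = 6311 —(−1)→ 6310
6310 —HB5→ 2·5^5 + 2·5^2 + 2·5 —bump→ 2·6^6 + 2·6^2 + 2·6 = 93396 —(−1)→ 93395
93395 —HB6→ 2·6^6 + 2·6^2 + 6 + 5 —bump→ 2·7^7 + 2·7^2 + 7 + 5 = 1647196 —(−1)→ 1647195
1647195 —HB7→ 2·7^7 + 2·7^2 + 7 + 4 —bump→ 2·8^8 + 2·8^2 + 8 + 4 = 33554572 —(−1)→ 33554571

8, 80, 553, 6310, 93395, 1647195, 33554571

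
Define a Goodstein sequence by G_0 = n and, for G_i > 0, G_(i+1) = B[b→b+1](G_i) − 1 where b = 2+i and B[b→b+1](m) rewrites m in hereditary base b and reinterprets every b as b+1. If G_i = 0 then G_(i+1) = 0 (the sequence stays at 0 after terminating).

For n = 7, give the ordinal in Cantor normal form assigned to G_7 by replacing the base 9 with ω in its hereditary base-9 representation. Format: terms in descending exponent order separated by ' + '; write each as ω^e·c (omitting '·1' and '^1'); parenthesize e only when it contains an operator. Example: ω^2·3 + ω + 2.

(0) 7|_2 = 2^2 + 2 + 1 ↦ 3^3 + 3 + 1|_3 = 31 ⇒ 30
(1) 30|_3 = 3^3 + 3 ↦ 4^4 + 4|_4 = 260 ⇒ 259
(2) 259|_4 = 4^4 + 3 ↦ 5^5 + 3|_5 = 3128 ⇒ 3127
(3) 3127|_5 = 5^5 + 2 ↦ 6^6 + 2|_6 = 46658 ⇒ 46657
(4) 46657|_6 = 6^6 + 1 ↦ 7^7 + 1|_7 = 823544 ⇒ 823543
(5) 823543|_7 = 7^7 ↦ 8^8|_8 = 16777216 ⇒ 16777215
(6) 16777215|_8 = 7·8^7 + 7·8^6 + 7·8^5 + 7·8^4 + 7·8^3 + 7·8^2 + 7·8 + 7 ↦ 7·9^7 + 7·9^6 + 7·9^5 + 7·9^4 + 7·9^3 + 7·9^2 + 7·9 + 7|_9 = 37665880 ⇒ 37665879

ω^7·7 + ω^6·7 + ω^5·7 + ω^4·7 + ω^3·7 + ω^2·7 + ω·7 + 6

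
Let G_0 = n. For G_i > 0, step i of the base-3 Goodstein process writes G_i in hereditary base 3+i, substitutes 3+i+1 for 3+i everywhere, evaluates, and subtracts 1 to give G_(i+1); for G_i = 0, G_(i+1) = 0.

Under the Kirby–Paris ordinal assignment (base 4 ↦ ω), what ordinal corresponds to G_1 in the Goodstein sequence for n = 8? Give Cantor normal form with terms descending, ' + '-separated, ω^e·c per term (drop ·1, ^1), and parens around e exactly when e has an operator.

ω·2 + 1

G_0 = 8. HB_3(8) = 2·3 + 2. Bump = 10. G_1 = 9.
G_1 = 9. HB_4(9) = 2·4 + 1. Bump = 11. G_2 = 10.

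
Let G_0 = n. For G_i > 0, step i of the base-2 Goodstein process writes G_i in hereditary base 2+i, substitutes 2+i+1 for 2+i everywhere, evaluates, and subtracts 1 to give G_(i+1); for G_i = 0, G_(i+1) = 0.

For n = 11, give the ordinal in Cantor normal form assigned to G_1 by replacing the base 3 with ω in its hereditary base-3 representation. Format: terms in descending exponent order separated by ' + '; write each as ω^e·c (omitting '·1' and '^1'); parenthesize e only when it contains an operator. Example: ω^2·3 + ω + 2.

ω^(ω + 1) + ω

G_0 = 11. HB_2(11) = 2^(2 + 1) + 2 + 1. Bump = 85. G_1 = 84.
G_1 = 84. HB_3(84) = 3^(3 + 1) + 3. Bump = 1028. G_2 = 1027.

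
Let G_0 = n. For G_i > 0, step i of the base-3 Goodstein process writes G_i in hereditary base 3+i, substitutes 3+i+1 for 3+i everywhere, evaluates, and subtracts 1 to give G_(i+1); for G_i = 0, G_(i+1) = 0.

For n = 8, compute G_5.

G_0=8  [base 3] 2·3 + 2  →[3↦4]→  2·4 + 2 = 10  −1 ⇒ G_1=9
G_1=9  [base 4] 2·4 + 1  →[4↦5]→  2·5 + 1 = 11  −1 ⇒ G_2=10
G_2=10  [base 5] 2·5  →[5↦6]→  2·6 = 12  −1 ⇒ G_3=11
G_3=11  [base 6] 6 + 5  →[6↦7]→  7 + 5 = 12  −1 ⇒ G_4=11
G_4=11  [base 7] 7 + 4  →[7↦8]→  8 + 4 = 12  −1 ⇒ G_5=11

11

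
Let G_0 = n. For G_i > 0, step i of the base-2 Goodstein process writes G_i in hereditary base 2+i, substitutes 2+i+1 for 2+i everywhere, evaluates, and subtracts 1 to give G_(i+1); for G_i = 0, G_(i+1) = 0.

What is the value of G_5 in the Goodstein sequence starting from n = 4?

(0) 4|_2 = 2^2 ↦ 3^3|_3 = 27 ⇒ 26
(1) 26|_3 = 2·3^2 + 2·3 + 2 ↦ 2·4^2 + 2·4 + 2|_4 = 42 ⇒ 41
(2) 41|_4 = 2·4^2 + 2·4 + 1 ↦ 2·5^2 + 2·5 + 1|_5 = 61 ⇒ 60
(3) 60|_5 = 2·5^2 + 2·5 ↦ 2·6^2 + 2·6|_6 = 84 ⇒ 83
(4) 83|_6 = 2·6^2 + 6 + 5 ↦ 2·7^2 + 7 + 5|_7 = 110 ⇒ 109
(5) 109|_7 = 2·7^2 + 7 + 4 ↦ 2·8^2 + 8 + 4|_8 = 140 ⇒ 139

109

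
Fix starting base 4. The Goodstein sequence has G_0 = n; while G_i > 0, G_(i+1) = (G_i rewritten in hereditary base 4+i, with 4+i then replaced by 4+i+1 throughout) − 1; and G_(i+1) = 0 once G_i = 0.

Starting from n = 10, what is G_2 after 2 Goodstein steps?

G_0=10  [base 4] 2·4 + 2  →[4↦5]→  2·5 + 2 = 12  −1 ⇒ G_1=11
G_1=11  [base 5] 2·5 + 1  →[5↦6]→  2·6 + 1 = 13  −1 ⇒ G_2=12
G_2=12  [base 6] 2·6  →[6↦7]→  2·7 = 14  −1 ⇒ G_3=13

12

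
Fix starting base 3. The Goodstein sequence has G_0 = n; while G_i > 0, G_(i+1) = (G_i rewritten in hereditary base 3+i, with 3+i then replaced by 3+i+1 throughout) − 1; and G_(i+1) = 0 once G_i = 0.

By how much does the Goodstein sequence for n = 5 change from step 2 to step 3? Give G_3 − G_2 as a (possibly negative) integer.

base 3: 5 = 3 + 2; at 4: 4 + 2 = 6; next = 5
base 4: 5 = 4 + 1; at 5: 5 + 1 = 6; next = 5
base 5: 5 = 5; at 6: 6 = 6; next = 5

0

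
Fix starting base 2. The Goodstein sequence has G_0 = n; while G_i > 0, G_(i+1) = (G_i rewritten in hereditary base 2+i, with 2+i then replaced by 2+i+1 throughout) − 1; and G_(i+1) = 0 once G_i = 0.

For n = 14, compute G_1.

110

(0) 14|_2 = 2^(2 + 1) + 2^2 + 2 ↦ 3^(3 + 1) + 3^3 + 3|_3 = 111 ⇒ 110
(1) 110|_3 = 3^(3 + 1) + 3^3 + 2 ↦ 4^(4 + 1) + 4^4 + 2|_4 = 1282 ⇒ 1281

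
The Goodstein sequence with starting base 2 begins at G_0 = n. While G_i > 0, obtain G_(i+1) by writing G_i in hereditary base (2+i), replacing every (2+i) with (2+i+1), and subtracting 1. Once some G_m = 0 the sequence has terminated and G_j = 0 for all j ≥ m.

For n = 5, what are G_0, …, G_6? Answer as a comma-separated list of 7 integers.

5, 27, 255, 467, 775, 1197, 1751

[0] 5 ≡ 2^2 + 1 (base 2). Lift 3: 28. −1: 27.
[1] 27 ≡ 3^3 (base 3). Lift 4: 256. −1: 255.
[2] 255 ≡ 3·4^3 + 3·4^2 + 3·4 + 3 (base 4). Lift 5: 468. −1: 467.
[3] 467 ≡ 3·5^3 + 3·5^2 + 3·5 + 2 (base 5). Lift 6: 776. −1: 775.
[4] 775 ≡ 3·6^3 + 3·6^2 + 3·6 + 1 (base 6). Lift 7: 1198. −1: 1197.
[5] 1197 ≡ 3·7^3 + 3·7^2 + 3·7 (base 7). Lift 8: 1752. −1: 1751.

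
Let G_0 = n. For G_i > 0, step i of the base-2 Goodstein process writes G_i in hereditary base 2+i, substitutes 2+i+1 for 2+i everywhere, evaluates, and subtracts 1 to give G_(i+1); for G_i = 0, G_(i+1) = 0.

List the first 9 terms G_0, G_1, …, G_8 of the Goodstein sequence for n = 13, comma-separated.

G_0=13  [base 2] 2^(2 + 1) + 2^2 + 1  →[2↦3]→  3^(3 + 1) + 3^3 + 1 = 109  −1 ⇒ G_1=108
G_1=108  [base 3] 3^(3 + 1) + 3^3  →[3↦4]→  4^(4 + 1) + 4^4 = 1280  −1 ⇒ G_2=1279
G_2=1279  [base 4] 4^(4 + 1) + 3·4^3 + 3·4^2 + 3·4 + 3  →[4↦5]→  5^(5 + 1) + 3·5^3 + 3·5^2 + 3·5 + 3 = 16093  −1 ⇒ G_3=16092
G_3=16092  [base 5] 5^(5 + 1) + 3·5^3 + 3·5^2 + 3·5 + 2  →[5↦6]→  6^(6 + 1) + 3·6^3 + 3·6^2 + 3·6 + 2 = 280712  −1 ⇒ G_4=280711
G_4=280711  [base 6] 6^(6 + 1) + 3·6^3 + 3·6^2 + 3·6 + 1  →[6↦7]→  7^(7 + 1) + 3·7^3 + 3·7^2 + 3·7 + 1 = 5765999  −1 ⇒ G_5=5765998
G_5=5765998  [base 7] 7^(7 + 1) + 3·7^3 + 3·7^2 + 3·7  →[7↦8]→  8^(8 + 1) + 3·8^3 + 3·8^2 + 3·8 = 134219480  −1 ⇒ G_6=134219479
G_6=134219479  [base 8] 8^(8 + 1) + 3·8^3 + 3·8^2 + 2·8 + 7  →[8↦9]→  9^(9 + 1) + 3·9^3 + 3·9^2 + 2·9 + 7 = 3486786856  −1 ⇒ G_7=3486786855
G_7=3486786855  [base 9] 9^(9 + 1) + 3·9^3 + 3·9^2 + 2·9 + 6  →[9↦10]→  10^(10 + 1) + 3·10^3 + 3·10^2 + 2·10 + 6 = 100000003326  −1 ⇒ G_8=100000003325

13, 108, 1279, 16092, 280711, 5765998, 134219479, 3486786855, 100000003325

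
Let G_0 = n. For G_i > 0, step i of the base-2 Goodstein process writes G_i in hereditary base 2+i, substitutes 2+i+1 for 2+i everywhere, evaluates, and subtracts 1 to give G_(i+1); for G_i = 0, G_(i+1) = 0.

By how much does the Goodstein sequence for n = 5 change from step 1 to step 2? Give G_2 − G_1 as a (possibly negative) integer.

[0] 5 ≡ 2^2 + 1 (base 2). Lift 3: 28. −1: 27.
[1] 27 ≡ 3^3 (base 3). Lift 4: 256. −1: 255.

228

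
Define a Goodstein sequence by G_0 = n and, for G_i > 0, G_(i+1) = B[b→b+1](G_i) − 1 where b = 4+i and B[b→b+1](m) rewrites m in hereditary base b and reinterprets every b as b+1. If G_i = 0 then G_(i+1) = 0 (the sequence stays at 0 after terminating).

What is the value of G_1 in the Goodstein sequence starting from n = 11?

[0] 11 ≡ 2·4 + 3 (base 4). Lift 5: 13. −1: 12.
[1] 12 ≡ 2·5 + 2 (base 5). Lift 6: 14. −1: 13.

12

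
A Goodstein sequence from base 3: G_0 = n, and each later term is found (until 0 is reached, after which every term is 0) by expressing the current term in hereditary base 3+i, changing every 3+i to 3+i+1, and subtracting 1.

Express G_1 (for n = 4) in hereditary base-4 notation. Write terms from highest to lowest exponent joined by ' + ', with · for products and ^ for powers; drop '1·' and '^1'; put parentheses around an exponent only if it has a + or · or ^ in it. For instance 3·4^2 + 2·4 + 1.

[0] 4 ≡ 3 + 1 (base 3). Lift 4: 5. −1: 4.
[1] 4 ≡ 4 (base 4). Lift 5: 5. −1: 4.

4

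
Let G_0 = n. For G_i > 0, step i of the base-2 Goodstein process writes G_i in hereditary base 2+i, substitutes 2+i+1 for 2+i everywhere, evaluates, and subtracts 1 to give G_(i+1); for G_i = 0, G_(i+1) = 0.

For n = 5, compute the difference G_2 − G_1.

base 2: 5 = 2^2 + 1; at 3: 3^3 + 1 = 28; next = 27
base 3: 27 = 3^3; at 4: 4^4 = 256; next = 255

228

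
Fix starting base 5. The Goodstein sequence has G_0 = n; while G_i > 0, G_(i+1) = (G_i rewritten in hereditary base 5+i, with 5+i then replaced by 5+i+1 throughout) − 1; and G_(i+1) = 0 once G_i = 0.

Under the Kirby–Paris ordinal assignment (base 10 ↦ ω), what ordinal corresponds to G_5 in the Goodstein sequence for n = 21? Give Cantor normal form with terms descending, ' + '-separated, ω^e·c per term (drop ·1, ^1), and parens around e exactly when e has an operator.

ω·3 + 3

step 0: 21 = 4·5 + 1; sub 6 for 5: 4·6 + 1; = 25; G_1 = 25−1 = 24
step 1: 24 = 4·6; sub 7 for 6: 4·7; = 28; G_2 = 28−1 = 27
step 2: 27 = 3·7 + 6; sub 8 for 7: 3·8 + 6; = 30; G_3 = 30−1 = 29
step 3: 29 = 3·8 + 5; sub 9 for 8: 3·9 + 5; = 32; G_4 = 32−1 = 31
step 4: 31 = 3·9 + 4; sub 10 for 9: 3·10 + 4; = 34; G_5 = 34−1 = 33
step 5: 33 = 3·10 + 3; sub 11 for 10: 3·11 + 3; = 36; G_6 = 36−1 = 35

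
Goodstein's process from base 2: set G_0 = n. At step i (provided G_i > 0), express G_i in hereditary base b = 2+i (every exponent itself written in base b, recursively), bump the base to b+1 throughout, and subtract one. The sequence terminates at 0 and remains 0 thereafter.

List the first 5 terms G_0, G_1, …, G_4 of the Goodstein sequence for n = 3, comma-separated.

(0) 3|_2 = 2 + 1 ↦ 3 + 1|_3 = 4 ⇒ 3
(1) 3|_3 = 3 ↦ 4|_4 = 4 ⇒ 3
(2) 3|_4 = 3 ↦ 3|_5 = 3 ⇒ 2
(3) 2|_5 = 2 ↦ 2|_6 = 2 ⇒ 1

3, 3, 3, 2, 1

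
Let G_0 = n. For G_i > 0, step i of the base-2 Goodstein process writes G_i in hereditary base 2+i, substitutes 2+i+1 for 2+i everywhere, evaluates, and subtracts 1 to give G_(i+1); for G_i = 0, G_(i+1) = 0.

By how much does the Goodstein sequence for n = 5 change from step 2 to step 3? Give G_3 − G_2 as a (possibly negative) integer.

[0] 5 ≡ 2^2 + 1 (base 2). Lift 3: 28. −1: 27.
[1] 27 ≡ 3^3 (base 3). Lift 4: 256. −1: 255.
[2] 255 ≡ 3·4^3 + 3·4^2 + 3·4 + 3 (base 4). Lift 5: 468. −1: 467.

212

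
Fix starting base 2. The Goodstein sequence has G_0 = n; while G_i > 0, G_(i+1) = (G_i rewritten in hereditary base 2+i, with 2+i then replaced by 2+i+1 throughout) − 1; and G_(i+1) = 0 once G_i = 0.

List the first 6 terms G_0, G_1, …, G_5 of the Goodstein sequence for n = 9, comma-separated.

9, 81, 1023, 9842, 140743, 2471826

i=0: 9 = 2^(2 + 1) + 1 (b=2); 2→3: 3^(3 + 1) + 1 = 82; 82−1 = 81
i=1: 81 = 3^(3 + 1) (b=3); 3→4: 4^(4 + 1) = 1024; 1024−1 = 1023
i=2: 1023 = 3·4^4 + 3·4^3 + 3·4^2 + 3·4 + 3 (b=4); 4→5: 3·5^5 + 3·5^3 + 3·5^2 + 3·5 + 3 = 9843; 9843−1 = 9842
i=3: 9842 = 3·5^5 + 3·5^3 + 3·5^2 + 3·5 + 2 (b=5); 5→6: 3·6^6 + 3·6^3 + 3·6^2 + 3·6 + 2 = 140744; 140744−1 = 140743
i=4: 140743 = 3·6^6 + 3·6^3 + 3·6^2 + 3·6 + 1 (b=6); 6→7: 3·7^7 + 3·7^3 + 3·7^2 + 3·7 + 1 = 2471827; 2471827−1 = 2471826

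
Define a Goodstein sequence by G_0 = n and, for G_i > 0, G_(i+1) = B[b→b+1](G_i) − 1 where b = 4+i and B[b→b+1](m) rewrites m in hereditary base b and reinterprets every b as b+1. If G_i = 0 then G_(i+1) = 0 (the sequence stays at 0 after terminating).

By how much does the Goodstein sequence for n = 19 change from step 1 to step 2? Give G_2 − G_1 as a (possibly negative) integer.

10

G_0=19  [base 4] 4^2 + 3  →[4↦5]→  5^2 + 3 = 28  −1 ⇒ G_1=27
G_1=27  [base 5] 5^2 + 2  →[5↦6]→  6^2 + 2 = 38  −1 ⇒ G_2=37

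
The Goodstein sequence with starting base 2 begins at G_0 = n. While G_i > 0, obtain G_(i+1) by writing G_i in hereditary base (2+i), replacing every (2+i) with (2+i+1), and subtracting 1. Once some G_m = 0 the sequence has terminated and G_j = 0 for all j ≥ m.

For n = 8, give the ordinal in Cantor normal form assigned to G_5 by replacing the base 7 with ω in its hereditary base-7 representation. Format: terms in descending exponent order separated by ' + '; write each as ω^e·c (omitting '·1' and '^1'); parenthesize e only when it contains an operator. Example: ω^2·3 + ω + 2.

ω^ω·2 + ω^2·2 + ω + 4

G_0=8  [base 2] 2^(2 + 1)  →[2↦3]→  3^(3 + 1) = 81  −1 ⇒ G_1=80
G_1=80  [base 3] 2·3^3 + 2·3^2 + 2·3 + 2  →[3↦4]→  2·4^4 + 2·4^2 + 2·4 + 2 = 554  −1 ⇒ G_2=553
G_2=553  [base 4] 2·4^4 + 2·4^2 + 2·4 + 1  →[4↦5]→  2·5^5 + 2·5^2 + 2·5 + 1 = 6311  −1 ⇒ G_3=6310
G_3=6310  [base 5] 2·5^5 + 2·5^2 + 2·5  →[5↦6]→  2·6^6 + 2·6^2 + 2·6 = 93396  −1 ⇒ G_4=93395
G_4=93395  [base 6] 2·6^6 + 2·6^2 + 6 + 5  →[6↦7]→  2·7^7 + 2·7^2 + 7 + 5 = 1647196  −1 ⇒ G_5=1647195
G_5=1647195  [base 7] 2·7^7 + 2·7^2 + 7 + 4  →[7↦8]→  2·8^8 + 2·8^2 + 8 + 4 = 33554572  −1 ⇒ G_6=33554571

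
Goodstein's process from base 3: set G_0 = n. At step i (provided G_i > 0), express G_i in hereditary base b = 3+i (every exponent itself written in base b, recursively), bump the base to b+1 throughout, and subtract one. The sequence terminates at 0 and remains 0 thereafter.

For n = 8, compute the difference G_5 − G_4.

0

(0) 8|_3 = 2·3 + 2 ↦ 2·4 + 2|_4 = 10 ⇒ 9
(1) 9|_4 = 2·4 + 1 ↦ 2·5 + 1|_5 = 11 ⇒ 10
(2) 10|_5 = 2·5 ↦ 2·6|_6 = 12 ⇒ 11
(3) 11|_6 = 6 + 5 ↦ 7 + 5|_7 = 12 ⇒ 11
(4) 11|_7 = 7 + 4 ↦ 8 + 4|_8 = 12 ⇒ 11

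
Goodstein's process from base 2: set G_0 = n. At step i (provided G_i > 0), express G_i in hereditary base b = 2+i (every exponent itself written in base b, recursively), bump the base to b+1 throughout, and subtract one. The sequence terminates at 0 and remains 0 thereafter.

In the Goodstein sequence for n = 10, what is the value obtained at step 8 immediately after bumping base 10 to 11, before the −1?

1426559238831

G_0 = 10. HB_2(10) = 2^(2 + 1) + 2. Bump = 84. G_1 = 83.
G_1 = 83. HB_3(83) = 3^(3 + 1) + 2. Bump = 1026. G_2 = 1025.
G_2 = 1025. HB_4(1025) = 4^(4 + 1) + 1. Bump = 15626. G_3 = 15625.
G_3 = 15625. HB_5(15625) = 5^(5 + 1). Bump = 279936. G_4 = 279935.
G_4 = 279935. HB_6(279935) = 5·6^6 + 5·6^5 + 5·6^4 + 5·6^3 + 5·6^2 + 5·6 + 5. Bump = 4215755. G_5 = 4215754.
G_5 = 4215754. HB_7(4215754) = 5·7^7 + 5·7^5 + 5·7^4 + 5·7^3 + 5·7^2 + 5·7 + 4. Bump = 84073324. G_6 = 84073323.
G_6 = 84073323. HB_8(84073323) = 5·8^8 + 5·8^5 + 5·8^4 + 5·8^3 + 5·8^2 + 5·8 + 3. Bump = 1937434593. G_7 = 1937434592.
G_7 = 1937434592. HB_9(1937434592) = 5·9^9 + 5·9^5 + 5·9^4 + 5·9^3 + 5·9^2 + 5·9 + 2. Bump = 50000555552. G_8 = 50000555551.
G_8 = 50000555551. HB_10(50000555551) = 5·10^10 + 5·10^5 + 5·10^4 + 5·10^3 + 5·10^2 + 5·10 + 1. Bump = 1426559238831. G_9 = 1426559238830.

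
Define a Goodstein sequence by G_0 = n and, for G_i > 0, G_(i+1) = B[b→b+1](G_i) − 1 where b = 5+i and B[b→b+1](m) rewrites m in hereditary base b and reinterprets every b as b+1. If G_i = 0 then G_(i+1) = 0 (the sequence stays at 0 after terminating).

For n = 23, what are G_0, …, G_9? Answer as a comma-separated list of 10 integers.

[0] 23 ≡ 4·5 + 3 (base 5). Lift 6: 27. −1: 26.
[1] 26 ≡ 4·6 + 2 (base 6). Lift 7: 30. −1: 29.
[2] 29 ≡ 4·7 + 1 (base 7). Lift 8: 33. −1: 32.
[3] 32 ≡ 4·8 (base 8). Lift 9: 36. −1: 35.
[4] 35 ≡ 3·9 + 8 (base 9). Lift 10: 38. −1: 37.
[5] 37 ≡ 3·10 + 7 (base 10). Lift 11: 40. −1: 39.
[6] 39 ≡ 3·11 + 6 (base 11). Lift 12: 42. −1: 41.
[7] 41 ≡ 3·12 + 5 (base 12). Lift 13: 44. −1: 43.
[8] 43 ≡ 3·13 + 4 (base 13). Lift 14: 46. −1: 45.

23, 26, 29, 32, 35, 37, 39, 41, 43, 45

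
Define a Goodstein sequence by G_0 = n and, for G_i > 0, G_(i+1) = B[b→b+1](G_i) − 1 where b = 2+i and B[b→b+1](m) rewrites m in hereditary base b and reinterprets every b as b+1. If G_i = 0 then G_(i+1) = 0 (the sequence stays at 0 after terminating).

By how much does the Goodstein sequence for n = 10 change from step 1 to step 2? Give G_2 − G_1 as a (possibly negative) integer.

942

step 0: 10 = 2^(2 + 1) + 2; sub 3 for 2: 3^(3 + 1) + 3; = 84; G_1 = 84−1 = 83
step 1: 83 = 3^(3 + 1) + 2; sub 4 for 3: 4^(4 + 1) + 2; = 1026; G_2 = 1026−1 = 1025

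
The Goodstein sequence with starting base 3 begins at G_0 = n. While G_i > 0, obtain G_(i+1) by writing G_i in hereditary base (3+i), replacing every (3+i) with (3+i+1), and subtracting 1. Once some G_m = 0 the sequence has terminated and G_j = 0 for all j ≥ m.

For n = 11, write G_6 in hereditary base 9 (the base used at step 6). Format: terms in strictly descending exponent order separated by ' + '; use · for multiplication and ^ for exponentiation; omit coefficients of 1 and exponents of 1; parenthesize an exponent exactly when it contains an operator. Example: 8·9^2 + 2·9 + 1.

5·9 + 2

(0) 11|_3 = 3^2 + 2 ↦ 4^2 + 2|_4 = 18 ⇒ 17
(1) 17|_4 = 4^2 + 1 ↦ 5^2 + 1|_5 = 26 ⇒ 25
(2) 25|_5 = 5^2 ↦ 6^2|_6 = 36 ⇒ 35
(3) 35|_6 = 5·6 + 5 ↦ 5·7 + 5|_7 = 40 ⇒ 39
(4) 39|_7 = 5·7 + 4 ↦ 5·8 + 4|_8 = 44 ⇒ 43
(5) 43|_8 = 5·8 + 3 ↦ 5·9 + 3|_9 = 48 ⇒ 47
(6) 47|_9 = 5·9 + 2 ↦ 5·10 + 2|_10 = 52 ⇒ 51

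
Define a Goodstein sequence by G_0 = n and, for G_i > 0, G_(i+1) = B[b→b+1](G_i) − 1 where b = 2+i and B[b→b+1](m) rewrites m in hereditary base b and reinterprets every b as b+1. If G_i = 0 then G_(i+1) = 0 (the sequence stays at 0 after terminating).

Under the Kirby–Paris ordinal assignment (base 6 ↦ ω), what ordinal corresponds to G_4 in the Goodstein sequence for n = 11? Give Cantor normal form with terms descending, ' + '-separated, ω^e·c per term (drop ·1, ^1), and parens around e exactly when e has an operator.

(0) 11|_2 = 2^(2 + 1) + 2 + 1 ↦ 3^(3 + 1) + 3 + 1|_3 = 85 ⇒ 84
(1) 84|_3 = 3^(3 + 1) + 3 ↦ 4^(4 + 1) + 4|_4 = 1028 ⇒ 1027
(2) 1027|_4 = 4^(4 + 1) + 3 ↦ 5^(5 + 1) + 3|_5 = 15628 ⇒ 15627
(3) 15627|_5 = 5^(5 + 1) + 2 ↦ 6^(6 + 1) + 2|_6 = 279938 ⇒ 279937
(4) 279937|_6 = 6^(6 + 1) + 1 ↦ 7^(7 + 1) + 1|_7 = 5764802 ⇒ 5764801

ω^(ω + 1) + 1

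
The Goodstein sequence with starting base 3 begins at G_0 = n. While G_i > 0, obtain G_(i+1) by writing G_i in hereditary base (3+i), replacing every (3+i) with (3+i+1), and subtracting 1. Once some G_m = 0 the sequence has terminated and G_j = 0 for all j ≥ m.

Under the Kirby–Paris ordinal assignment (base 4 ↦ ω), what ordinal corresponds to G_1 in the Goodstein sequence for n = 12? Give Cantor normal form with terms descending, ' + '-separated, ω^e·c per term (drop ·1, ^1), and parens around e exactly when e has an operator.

G_0=12  [base 3] 3^2 + 3  →[3↦4]→  4^2 + 4 = 20  −1 ⇒ G_1=19
G_1=19  [base 4] 4^2 + 3  →[4↦5]→  5^2 + 3 = 28  −1 ⇒ G_2=27

ω^2 + 3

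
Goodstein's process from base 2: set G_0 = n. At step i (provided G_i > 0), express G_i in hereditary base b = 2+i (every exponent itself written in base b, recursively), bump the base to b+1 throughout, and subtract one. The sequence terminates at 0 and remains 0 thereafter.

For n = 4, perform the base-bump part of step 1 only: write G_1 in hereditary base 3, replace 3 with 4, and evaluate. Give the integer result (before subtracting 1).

42

[0] 4 ≡ 2^2 (base 2). Lift 3: 27. −1: 26.
[1] 26 ≡ 2·3^2 + 2·3 + 2 (base 3). Lift 4: 42. −1: 41.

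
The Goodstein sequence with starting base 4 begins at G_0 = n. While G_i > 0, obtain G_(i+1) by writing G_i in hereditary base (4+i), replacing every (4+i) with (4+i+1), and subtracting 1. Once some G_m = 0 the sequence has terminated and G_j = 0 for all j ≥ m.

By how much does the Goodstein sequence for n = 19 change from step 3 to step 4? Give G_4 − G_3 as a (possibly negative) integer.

14

G_0=19  [base 4] 4^2 + 3  →[4↦5]→  5^2 + 3 = 28  −1 ⇒ G_1=27
G_1=27  [base 5] 5^2 + 2  →[5↦6]→  6^2 + 2 = 38  −1 ⇒ G_2=37
G_2=37  [base 6] 6^2 + 1  →[6↦7]→  7^2 + 1 = 50  −1 ⇒ G_3=49
G_3=49  [base 7] 7^2  →[7↦8]→  8^2 = 64  −1 ⇒ G_4=63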